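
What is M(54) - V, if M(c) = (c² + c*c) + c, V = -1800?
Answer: 7686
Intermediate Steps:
M(c) = c + 2*c² (M(c) = (c² + c²) + c = 2*c² + c = c + 2*c²)
M(54) - V = 54*(1 + 2*54) - 1*(-1800) = 54*(1 + 108) + 1800 = 54*109 + 1800 = 5886 + 1800 = 7686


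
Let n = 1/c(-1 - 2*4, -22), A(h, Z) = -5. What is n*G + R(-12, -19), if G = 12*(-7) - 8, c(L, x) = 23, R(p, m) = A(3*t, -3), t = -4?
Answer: -9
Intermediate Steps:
R(p, m) = -5
n = 1/23 ≈ 0.043478
G = -92 (G = -84 - 8 = -92)
n*G + R(-12, -19) = (1/23)*(-92) - 5 = -4 - 5 = -9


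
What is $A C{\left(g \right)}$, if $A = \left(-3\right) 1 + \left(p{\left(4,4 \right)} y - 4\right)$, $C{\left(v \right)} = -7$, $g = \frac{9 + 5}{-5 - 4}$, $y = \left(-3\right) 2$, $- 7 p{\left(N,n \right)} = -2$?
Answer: $61$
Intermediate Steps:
$p{\left(N,n \right)} = \frac{2}{7}$ ($p{\left(N,n \right)} = \left(- \frac{1}{7}\right) \left(-2\right) = \frac{2}{7}$)
$y = -6$
$g = - \frac{14}{9}$ ($g = \frac{14}{-9} = 14 \left(- \frac{1}{9}\right) = - \frac{14}{9} \approx -1.5556$)
$A = - \frac{61}{7}$ ($A = \left(-3\right) 1 + \left(\frac{2}{7} \left(-6\right) - 4\right) = -3 - \frac{40}{7} = - \frac{61}{7} \approx -8.7143$)
$A C{\left(g \right)} = \left(- \frac{61}{7}\right) \left(-7\right) = 61$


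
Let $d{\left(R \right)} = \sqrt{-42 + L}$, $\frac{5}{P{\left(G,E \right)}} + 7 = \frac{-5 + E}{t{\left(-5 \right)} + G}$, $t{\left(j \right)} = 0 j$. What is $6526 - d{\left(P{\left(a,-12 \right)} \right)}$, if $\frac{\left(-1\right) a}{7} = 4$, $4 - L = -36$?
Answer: $6526 - i \sqrt{2} \approx 6526.0 - 1.4142 i$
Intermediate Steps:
$t{\left(j \right)} = 0$
$L = 40$ ($L = 4 - -36 = 4 + 36 = 40$)
$a = -28$ ($a = \left(-7\right) 4 = -28$)
$P{\left(G,E \right)} = \frac{5}{-7 + \frac{-5 + E}{G}}$ ($P{\left(G,E \right)} = \frac{5}{-7 + \frac{-5 + E}{0 + G}} = \frac{5}{-7 + \frac{-5 + E}{G}}$)
$d{\left(R \right)} = i \sqrt{2}$ ($d{\left(R \right)} = \sqrt{-42 + 40} = \sqrt{-2} = i \sqrt{2}$)
$6526 - d{\left(P{\left(a,-12 \right)} \right)} = 6526 - i \sqrt{2}$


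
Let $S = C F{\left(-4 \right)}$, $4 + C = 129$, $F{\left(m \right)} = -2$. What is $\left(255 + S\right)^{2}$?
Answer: $25$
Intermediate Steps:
$C = 125$ ($C = -4 + 129 = 125$)
$S = -250$ ($S = 125 \left(-2\right) = -250$)
$\left(255 + S\right)^{2} = \left(255 - 250\right)^{2} = 5^{2} = 25$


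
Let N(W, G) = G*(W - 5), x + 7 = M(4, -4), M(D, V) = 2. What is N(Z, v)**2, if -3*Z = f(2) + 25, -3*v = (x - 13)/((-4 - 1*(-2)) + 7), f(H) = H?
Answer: 7056/25 ≈ 282.24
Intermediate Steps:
x = -5 (x = -7 + 2 = -5)
v = 6/5 (v = -(-5 - 13)/(3*((-4 - 1*(-2)) + 7)) = -(-6)/((-4 + 2) + 7) = -(-6)/(-2 + 7) = -(-6)/5 = -1/3*(-18/5) = 6/5 ≈ 1.2000)
Z = -9 (Z = -(2 + 25)/3 = -1/3*27 = -9)
N(W, G) = G*(-5 + W)
N(Z, v)**2 = (6*(-5 - 9)/5)**2 = ((6/5)*(-14))**2 = (-84/5)**2 = 7056/25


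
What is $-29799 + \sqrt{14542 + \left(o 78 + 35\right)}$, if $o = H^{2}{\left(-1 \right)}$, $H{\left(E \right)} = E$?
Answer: $-29799 + \sqrt{14655} \approx -29678.0$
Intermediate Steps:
$o = 1$ ($o = \left(-1\right)^{2} = 1$)
$-29799 + \sqrt{14542 + \left(o 78 + 35\right)} = -29799 + \sqrt{14542 + \left(1 \cdot 78 + 35\right)} = -29799 + \sqrt{14542 + \left(78 + 35\right)} = -29799 + \sqrt{14542 + 113} = -29799 + \sqrt{14655}$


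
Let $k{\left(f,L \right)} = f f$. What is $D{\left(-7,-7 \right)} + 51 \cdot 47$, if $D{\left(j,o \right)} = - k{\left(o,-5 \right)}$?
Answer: $2348$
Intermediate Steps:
$k{\left(f,L \right)} = f^{2}$
$D{\left(j,o \right)} = - o^{2}$
$D{\left(-7,-7 \right)} + 51 \cdot 47 = - \left(-7\right)^{2} + 51 \cdot 47 = \left(-1\right) 49 + 2397 = -49 + 2397 = 2348$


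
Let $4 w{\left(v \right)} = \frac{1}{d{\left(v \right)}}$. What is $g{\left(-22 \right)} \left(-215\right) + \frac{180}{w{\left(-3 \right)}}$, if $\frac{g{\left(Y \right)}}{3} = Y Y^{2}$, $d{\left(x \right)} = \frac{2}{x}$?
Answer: $6867480$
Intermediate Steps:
$w{\left(v \right)} = \frac{v}{8}$ ($w{\left(v \right)} = \frac{1}{4 \frac{2}{v}} = \frac{\frac{1}{2} v}{4} = \frac{v}{8}$)
$g{\left(Y \right)} = 3 Y^{3}$ ($g{\left(Y \right)} = 3 Y Y^{2} = 3 Y^{3}$)
$g{\left(-22 \right)} \left(-215\right) + \frac{180}{w{\left(-3 \right)}} = 3 \left(-22\right)^{3} \left(-215\right) + \frac{180}{\frac{1}{8} \left(-3\right)} = 3 \left(-10648\right) \left(-215\right) + \frac{180}{- \frac{3}{8}} = \left(-31944\right) \left(-215\right) + 180 \left(- \frac{8}{3}\right) = 6867960 - 480 = 6867480$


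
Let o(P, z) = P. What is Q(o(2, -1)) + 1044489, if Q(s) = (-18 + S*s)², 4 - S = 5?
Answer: 1044889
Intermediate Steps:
S = -1 (S = 4 - 1*5 = 4 - 5 = -1)
Q(s) = (-18 - s)²
Q(o(2, -1)) + 1044489 = (18 + 2)² + 1044489 = 20² + 1044489 = 400 + 1044489 = 1044889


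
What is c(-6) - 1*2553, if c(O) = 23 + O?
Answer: -2536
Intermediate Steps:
c(-6) - 1*2553 = (23 - 6) - 1*2553 = 17 - 2553 = -2536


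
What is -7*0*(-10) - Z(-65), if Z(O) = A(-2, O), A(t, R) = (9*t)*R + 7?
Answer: -1177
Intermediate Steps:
A(t, R) = 7 + 9*R*t (A(t, R) = 9*R*t + 7 = 7 + 9*R*t)
Z(O) = 7 - 18*O (Z(O) = 7 + 9*O*(-2) = 7 - 18*O)
-7*0*(-10) - Z(-65) = -7*0*(-10) - (7 - 18*(-65)) = 0*(-10) - (7 + 1170) = 0 - 1*1177 = 0 - 1177 = -1177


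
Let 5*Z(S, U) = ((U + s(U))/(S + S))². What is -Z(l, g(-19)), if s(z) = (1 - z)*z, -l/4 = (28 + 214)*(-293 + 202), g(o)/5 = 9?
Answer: -748845/31037982976 ≈ -2.4127e-5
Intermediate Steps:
g(o) = 45 (g(o) = 5*9 = 45)
l = 88088 (l = -4*(28 + 214)*(-293 + 202) = -968*(-91) = -4*(-22022) = 88088)
s(z) = z*(1 - z)
Z(S, U) = (U + U*(1 - U))²/(20*S²) (Z(S, U) = ((U + U*(1 - U))/(S + S))²/5 = ((U + U*(1 - U))/((2*S)))²/5 = ((U + U*(1 - U))*(1/(2*S)))²/5 = ((U + U*(1 - U))/(2*S))²/5 = ((U + U*(1 - U))²/(4*S²))/5 = (U + U*(1 - U))²/(20*S²))
-Z(l, g(-19)) = -45²*(-2 + 45)²/(20*88088²) = -2025*43²/(20*7759495744) = -2025*1849/(20*7759495744) = -1*748845/31037982976 = -748845/31037982976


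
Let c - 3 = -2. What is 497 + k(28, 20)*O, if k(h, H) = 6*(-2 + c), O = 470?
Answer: -2323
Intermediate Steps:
c = 1 (c = 3 - 2 = 1)
k(h, H) = -6 (k(h, H) = 6*(-2 + 1) = 6*(-1) = -6)
497 + k(28, 20)*O = 497 - 6*470 = 497 - 2820 = -2323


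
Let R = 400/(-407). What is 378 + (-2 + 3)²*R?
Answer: 153446/407 ≈ 377.02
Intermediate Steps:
R = -400/407 (R = 400*(-1/407) = -400/407 ≈ -0.98280)
378 + (-2 + 3)²*R = 378 + (-2 + 3)²*(-400/407) = 378 + 1²*(-400/407) = 378 + 1*(-400/407) = 378 - 400/407 = 153446/407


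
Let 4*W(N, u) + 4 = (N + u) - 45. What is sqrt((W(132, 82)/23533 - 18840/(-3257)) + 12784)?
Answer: 29*sqrt(357369420185055241)/153293962 ≈ 113.09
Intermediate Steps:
W(N, u) = -49/4 + N/4 + u/4 (W(N, u) = -1 + ((N + u) - 45)/4 = -1 + (-45 + N + u)/4 = -1 + (-45/4 + N/4 + u/4) = -49/4 + N/4 + u/4)
sqrt((W(132, 82)/23533 - 18840/(-3257)) + 12784) = sqrt(((-49/4 + (1/4)*132 + (1/4)*82)/23533 - 18840/(-3257)) + 12784) = sqrt(((-49/4 + 33 + 41/2)*(1/23533) - 18840*(-1/3257)) + 12784) = sqrt(((165/4)*(1/23533) + 18840/3257) + 12784) = sqrt((165/94132 + 18840/3257) + 12784) = sqrt(1773984285/306587924 + 12784) = sqrt(3921194004701/306587924) = 29*sqrt(357369420185055241)/153293962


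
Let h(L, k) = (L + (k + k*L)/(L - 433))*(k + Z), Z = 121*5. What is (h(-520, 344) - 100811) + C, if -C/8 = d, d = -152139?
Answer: 762979077/953 ≈ 8.0061e+5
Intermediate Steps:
Z = 605
C = 1217112 (C = -8*(-152139) = 1217112)
h(L, k) = (605 + k)*(L + (k + L*k)/(-433 + L)) (h(L, k) = (L + (k + k*L)/(L - 433))*(k + 605) = (L + (k + L*k)/(-433 + L))*(605 + k) = (605 + k)*(L + (k + L*k)/(-433 + L)))
(h(-520, 344) - 100811) + C = ((344² - 261965*(-520) + 605*344 + 605*(-520)² - 520*344² + 344*(-520)² + 172*(-520)*344)/(-433 - 520) - 100811) + 1217112 = ((118336 + 136221800 + 208120 + 605*270400 - 520*118336 + 344*270400 - 30767360)/(-953) - 100811) + 1217112 = (-(118336 + 136221800 + 208120 + 163592000 - 61534720 + 93017600 - 30767360)/953 - 100811) + 1217112 = (-1/953*300855776 - 100811) + 1217112 = (-300855776/953 - 100811) + 1217112 = -396928659/953 + 1217112 = 762979077/953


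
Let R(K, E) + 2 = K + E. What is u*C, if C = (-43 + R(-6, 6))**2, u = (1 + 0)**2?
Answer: 2025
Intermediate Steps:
R(K, E) = -2 + E + K (R(K, E) = -2 + (K + E) = -2 + (E + K) = -2 + E + K)
u = 1 (u = 1**2 = 1)
C = 2025 (C = (-43 + (-2 + 6 - 6))**2 = (-43 - 2)**2 = (-45)**2 = 2025)
u*C = 1*2025 = 2025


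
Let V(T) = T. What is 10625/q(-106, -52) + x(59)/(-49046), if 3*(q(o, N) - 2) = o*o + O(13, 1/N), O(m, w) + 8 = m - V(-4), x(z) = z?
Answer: 1562677441/551816546 ≈ 2.8319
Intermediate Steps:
O(m, w) = -4 + m (O(m, w) = -8 + (m - 1*(-4)) = -8 + (m + 4) = -8 + (4 + m) = -4 + m)
q(o, N) = 5 + o²/3 (q(o, N) = 2 + (o*o + (-4 + 13))/3 = 2 + (o² + 9)/3 = 2 + (9 + o²)/3 = 2 + (3 + o²/3) = 5 + o²/3)
10625/q(-106, -52) + x(59)/(-49046) = 10625/(5 + (⅓)*(-106)²) + 59/(-49046) = 10625/(5 + (⅓)*11236) + 59*(-1/49046) = 10625/(5 + 11236/3) - 59/49046 = 10625/(11251/3) - 59/49046 = 10625*(3/11251) - 59/49046 = 31875/11251 - 59/49046 = 1562677441/551816546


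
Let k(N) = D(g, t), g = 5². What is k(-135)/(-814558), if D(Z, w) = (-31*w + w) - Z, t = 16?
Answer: 505/814558 ≈ 0.00061997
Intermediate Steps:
g = 25
D(Z, w) = -Z - 30*w (D(Z, w) = -30*w - Z = -Z - 30*w)
k(N) = -505 (k(N) = -1*25 - 30*16 = -25 - 480 = -505)
k(-135)/(-814558) = -505/(-814558) = -505*(-1/814558) = 505/814558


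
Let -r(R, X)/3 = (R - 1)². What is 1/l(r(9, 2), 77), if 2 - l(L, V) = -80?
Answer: 1/82 ≈ 0.012195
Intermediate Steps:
r(R, X) = -3*(-1 + R)² (r(R, X) = -3*(R - 1)² = -3*(-1 + R)²)
l(L, V) = 82 (l(L, V) = 2 - 1*(-80) = 2 + 80 = 82)
1/l(r(9, 2), 77) = 1/82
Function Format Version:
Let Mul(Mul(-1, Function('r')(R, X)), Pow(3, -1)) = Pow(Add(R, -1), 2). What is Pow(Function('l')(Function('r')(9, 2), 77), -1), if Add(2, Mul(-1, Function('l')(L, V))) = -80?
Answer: Rational(1, 82) ≈ 0.012195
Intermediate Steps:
Function('r')(R, X) = Mul(-3, Pow(Add(-1, R), 2)) (Function('r')(R, X) = Mul(-3, Pow(Add(R, -1), 2)) = Mul(-3, Pow(Add(-1, R), 2)))
Function('l')(L, V) = 82 (Function('l')(L, V) = Add(2, Mul(-1, -80)) = Add(2, 80) = 82)
Pow(Function('l')(Function('r')(9, 2), 77), -1) = Pow(82, -1) = Rational(1, 82)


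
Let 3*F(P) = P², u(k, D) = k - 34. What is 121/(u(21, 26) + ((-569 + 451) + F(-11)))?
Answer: -363/272 ≈ -1.3346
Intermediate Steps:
u(k, D) = -34 + k
F(P) = P²/3
121/(u(21, 26) + ((-569 + 451) + F(-11))) = 121/((-34 + 21) + ((-569 + 451) + (⅓)*(-11)²)) = 121/(-13 + (-118 + (⅓)*121)) = 121/(-13 + (-118 + 121/3)) = 121/(-13 - 233/3) = 121/(-272/3) = 121*(-3/272) = -363/272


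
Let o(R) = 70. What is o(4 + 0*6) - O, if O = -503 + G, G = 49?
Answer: 524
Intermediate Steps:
O = -454 (O = -503 + 49 = -454)
o(4 + 0*6) - O = 70 - 1*(-454) = 70 + 454 = 524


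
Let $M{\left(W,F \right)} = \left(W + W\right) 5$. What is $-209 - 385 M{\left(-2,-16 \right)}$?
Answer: $7491$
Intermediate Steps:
$M{\left(W,F \right)} = 10 W$ ($M{\left(W,F \right)} = 2 W 5 = 10 W$)
$-209 - 385 M{\left(-2,-16 \right)} = -209 - 385 \cdot 10 \left(-2\right) = -209 - -7700 = -209 + 7700 = 7491$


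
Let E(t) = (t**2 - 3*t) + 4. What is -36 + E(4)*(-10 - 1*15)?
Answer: -236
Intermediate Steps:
E(t) = 4 + t**2 - 3*t
-36 + E(4)*(-10 - 1*15) = -36 + (4 + 4**2 - 3*4)*(-10 - 1*15) = -36 + (4 + 16 - 12)*(-10 - 15) = -36 + 8*(-25) = -36 - 200 = -236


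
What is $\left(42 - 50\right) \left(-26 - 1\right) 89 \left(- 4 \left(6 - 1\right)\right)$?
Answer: $-384480$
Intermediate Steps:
$\left(42 - 50\right) \left(-26 - 1\right) 89 \left(- 4 \left(6 - 1\right)\right) = \left(-8\right) \left(-27\right) 89 \left(\left(-4\right) 5\right) = 216 \cdot 89 \left(-20\right) = 19224 \left(-20\right) = -384480$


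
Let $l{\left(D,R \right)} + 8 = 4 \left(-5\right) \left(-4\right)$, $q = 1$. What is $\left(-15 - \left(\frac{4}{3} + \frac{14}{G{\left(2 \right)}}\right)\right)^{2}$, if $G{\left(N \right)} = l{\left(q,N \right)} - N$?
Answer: $\frac{61504}{225} \approx 273.35$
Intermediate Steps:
$l{\left(D,R \right)} = 72$ ($l{\left(D,R \right)} = -8 + 4 \left(-5\right) \left(-4\right) = -8 - -80 = -8 + 80 = 72$)
$G{\left(N \right)} = 72 - N$
$\left(-15 - \left(\frac{4}{3} + \frac{14}{G{\left(2 \right)}}\right)\right)^{2} = \left(-15 - \left(\frac{4}{3} + \frac{14}{72 - 2}\right)\right)^{2} = \left(-15 - \left(\frac{4}{3} + \frac{14}{70}\right)\right)^{2} = \left(-15 - \frac{23}{15}\right)^{2} = \left(- \frac{248}{15}\right)^{2} = \frac{61504}{225}$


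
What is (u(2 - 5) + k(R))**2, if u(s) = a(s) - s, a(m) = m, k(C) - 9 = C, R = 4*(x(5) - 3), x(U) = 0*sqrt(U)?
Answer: 9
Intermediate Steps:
x(U) = 0
R = -12 (R = 4*(0 - 3) = 4*(-3) = -12)
k(C) = 9 + C
u(s) = 0 (u(s) = s - s = 0)
(u(2 - 5) + k(R))**2 = (0 + (9 - 12))**2 = (0 - 3)**2 = (-3)**2 = 9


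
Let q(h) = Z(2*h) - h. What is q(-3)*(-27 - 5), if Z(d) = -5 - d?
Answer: -128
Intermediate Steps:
q(h) = -5 - 3*h (q(h) = (-5 - 2*h) - h = -5 - 3*h)
q(-3)*(-27 - 5) = (-5 - 3*(-3))*(-27 - 5) = (-5 + 9)*(-32) = 4*(-32) = -128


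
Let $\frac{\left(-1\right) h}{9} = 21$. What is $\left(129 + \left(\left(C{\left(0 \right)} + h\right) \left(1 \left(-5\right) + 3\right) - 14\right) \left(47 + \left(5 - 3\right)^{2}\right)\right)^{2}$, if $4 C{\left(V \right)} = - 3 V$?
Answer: $349428249$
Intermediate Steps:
$h = -189$ ($h = \left(-9\right) 21 = -189$)
$C{\left(V \right)} = - \frac{3 V}{4}$ ($C{\left(V \right)} = \frac{\left(-3\right) V}{4} = - \frac{3 V}{4}$)
$\left(129 + \left(\left(C{\left(0 \right)} + h\right) \left(1 \left(-5\right) + 3\right) - 14\right) \left(47 + \left(5 - 3\right)^{2}\right)\right)^{2} = \left(129 + \left(\left(\left(- \frac{3}{4}\right) 0 - 189\right) \left(1 \left(-5\right) + 3\right) - 14\right) \left(47 + \left(5 - 3\right)^{2}\right)\right)^{2} = \left(129 + \left(\left(0 - 189\right) \left(-5 + 3\right) - 14\right) \left(47 + 2^{2}\right)\right)^{2} = \left(129 + \left(\left(-189\right) \left(-2\right) - 14\right) \left(47 + 4\right)\right)^{2} = \left(129 + \left(378 - 14\right) 51\right)^{2} = \left(129 + 364 \cdot 51\right)^{2} = \left(129 + 18564\right)^{2} = 18693^{2} = 349428249$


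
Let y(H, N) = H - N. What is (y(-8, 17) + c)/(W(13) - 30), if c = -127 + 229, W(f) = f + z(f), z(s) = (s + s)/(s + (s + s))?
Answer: -33/7 ≈ -4.7143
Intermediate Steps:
z(s) = 2/3 (z(s) = (2*s)/(s + 2*s) = (2*s)/((3*s)) = (2*s)*(1/(3*s)) = 2/3)
W(f) = 2/3 + f (W(f) = f + 2/3 = 2/3 + f)
c = 102
(y(-8, 17) + c)/(W(13) - 30) = ((-8 - 1*17) + 102)/((2/3 + 13) - 30) = ((-8 - 17) + 102)/(41/3 - 30) = (-25 + 102)/(-49/3) = 77*(-3/49) = -33/7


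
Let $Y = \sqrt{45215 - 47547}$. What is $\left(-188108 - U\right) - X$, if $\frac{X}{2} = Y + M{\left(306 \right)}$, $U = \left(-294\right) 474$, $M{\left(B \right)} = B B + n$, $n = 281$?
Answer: $-236586 - 4 i \sqrt{583} \approx -2.3659 \cdot 10^{5} - 96.582 i$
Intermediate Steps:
$M{\left(B \right)} = 281 + B^{2}$ ($M{\left(B \right)} = B B + 281 = B^{2} + 281 = 281 + B^{2}$)
$U = -139356$
$Y = 2 i \sqrt{583}$ ($Y = \sqrt{-2332} = 2 i \sqrt{583} \approx 48.291 i$)
$X = 187834 + 4 i \sqrt{583}$ ($X = 2 \left(2 i \sqrt{583} + \left(281 + 306^{2}\right)\right) = 2 \left(2 i \sqrt{583} + \left(281 + 93636\right)\right) = 2 \left(2 i \sqrt{583} + 93917\right) = 2 \left(93917 + 2 i \sqrt{583}\right) = 187834 + 4 i \sqrt{583} \approx 1.8783 \cdot 10^{5} + 96.582 i$)
$\left(-188108 - U\right) - X = \left(-188108 - -139356\right) - \left(187834 + 4 i \sqrt{583}\right) = \left(-188108 + 139356\right) - \left(187834 + 4 i \sqrt{583}\right) = -48752 - \left(187834 + 4 i \sqrt{583}\right) = -236586 - 4 i \sqrt{583}$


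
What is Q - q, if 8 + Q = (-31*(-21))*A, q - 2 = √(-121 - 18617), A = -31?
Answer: -20191 - 3*I*√2082 ≈ -20191.0 - 136.89*I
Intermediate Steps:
q = 2 + 3*I*√2082 (q = 2 + √(-121 - 18617) = 2 + √(-18738) = 2 + 3*I*√2082 ≈ 2.0 + 136.89*I)
Q = -20189 (Q = -8 - 31*(-21)*(-31) = -8 + 651*(-31) = -8 - 20181 = -20189)
Q - q = -20189 - (2 + 3*I*√2082) = -20189 + (-2 - 3*I*√2082) = -20191 - 3*I*√2082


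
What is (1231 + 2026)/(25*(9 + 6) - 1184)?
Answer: -3257/809 ≈ -4.0260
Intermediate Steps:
(1231 + 2026)/(25*(9 + 6) - 1184) = 3257/(25*15 - 1184) = 3257/(375 - 1184) = 3257/(-809) = 3257*(-1/809) = -3257/809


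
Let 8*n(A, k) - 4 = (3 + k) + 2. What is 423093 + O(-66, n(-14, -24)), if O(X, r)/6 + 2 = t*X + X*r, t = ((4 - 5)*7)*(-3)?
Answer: 831015/2 ≈ 4.1551e+5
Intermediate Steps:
n(A, k) = 9/8 + k/8 (n(A, k) = 1/2 + ((3 + k) + 2)/8 = 1/2 + (5 + k)/8 = 1/2 + (5/8 + k/8) = 9/8 + k/8)
t = 21 (t = -1*7*(-3) = -7*(-3) = 21)
O(X, r) = -12 + 126*X + 6*X*r (O(X, r) = -12 + 6*(21*X + X*r) = -12 + (126*X + 6*X*r) = -12 + 126*X + 6*X*r)
423093 + O(-66, n(-14, -24)) = 423093 + (-12 + 126*(-66) + 6*(-66)*(9/8 + (1/8)*(-24))) = 423093 + (-12 - 8316 + 6*(-66)*(9/8 - 3)) = 423093 + (-12 - 8316 + 6*(-66)*(-15/8)) = 423093 + (-12 - 8316 + 1485/2) = 423093 - 15171/2 = 831015/2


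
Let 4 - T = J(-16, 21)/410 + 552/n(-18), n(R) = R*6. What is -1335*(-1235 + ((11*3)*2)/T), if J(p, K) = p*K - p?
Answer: 598533366/365 ≈ 1.6398e+6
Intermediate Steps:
J(p, K) = -p + K*p (J(p, K) = K*p - p = -p + K*p)
n(R) = 6*R
T = 3650/369 (T = 4 - (-16*(-1 + 21)/410 + 552/((6*(-18)))) = 4 - (-16*20*(1/410) + 552/(-108)) = 4 - (-320*1/410 + 552*(-1/108)) = 4 - (-32/41 - 46/9) = 4 - 1*(-2174/369) = 4 + 2174/369 = 3650/369 ≈ 9.8916)
-1335*(-1235 + ((11*3)*2)/T) = -1335*(-1235 + ((11*3)*2)/(3650/369)) = -1335*(-1235 + (33*2)*(369/3650)) = -1335*(-1235 + 66*(369/3650)) = -1335*(-1235 + 12177/1825) = -1335*(-2241698/1825) = 598533366/365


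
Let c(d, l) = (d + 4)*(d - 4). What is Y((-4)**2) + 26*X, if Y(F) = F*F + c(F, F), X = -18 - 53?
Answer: -1350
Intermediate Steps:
c(d, l) = (-4 + d)*(4 + d) (c(d, l) = (4 + d)*(-4 + d) = (-4 + d)*(4 + d))
X = -71
Y(F) = -16 + 2*F**2 (Y(F) = F*F + (-16 + F**2) = F**2 + (-16 + F**2) = -16 + 2*F**2)
Y((-4)**2) + 26*X = (-16 + 2*((-4)**2)**2) + 26*(-71) = (-16 + 2*16**2) - 1846 = (-16 + 2*256) - 1846 = (-16 + 512) - 1846 = 496 - 1846 = -1350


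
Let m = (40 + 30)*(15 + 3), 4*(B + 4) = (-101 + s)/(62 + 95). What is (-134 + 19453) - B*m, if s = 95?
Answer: 3826253/157 ≈ 24371.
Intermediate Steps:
B = -1259/314 (B = -4 + ((-101 + 95)/(62 + 95))/4 = -4 + (-6/157)/4 = -4 + (-6*1/157)/4 = -4 + (¼)*(-6/157) = -4 - 3/314 = -1259/314 ≈ -4.0096)
m = 1260 (m = 70*18 = 1260)
(-134 + 19453) - B*m = (-134 + 19453) - (-1259)*1260/314 = 19319 - 1*(-793170/157) = 19319 + 793170/157 = 3826253/157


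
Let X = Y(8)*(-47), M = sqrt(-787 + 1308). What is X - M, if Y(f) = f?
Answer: -376 - sqrt(521) ≈ -398.83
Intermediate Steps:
M = sqrt(521) ≈ 22.825
X = -376 (X = 8*(-47) = -376)
X - M = -376 - sqrt(521)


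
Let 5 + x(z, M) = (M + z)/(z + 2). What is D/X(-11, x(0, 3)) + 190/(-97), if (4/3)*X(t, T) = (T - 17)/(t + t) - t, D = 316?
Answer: 5095502/152775 ≈ 33.353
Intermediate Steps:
x(z, M) = -5 + (M + z)/(2 + z) (x(z, M) = -5 + (M + z)/(z + 2) = -5 + (M + z)/(2 + z))
X(t, T) = -3*t/4 + 3*(-17 + T)/(8*t) (X(t, T) = 3*((T - 17)/(t + t) - t)/4 = 3*((-17 + T)/((2*t)) - t)/4 = 3*((-17 + T)*(1/(2*t)) - t)/4 = 3*((-17 + T)/(2*t) - t)/4 = 3*(-t + (-17 + T)/(2*t))/4 = -3*t/4 + 3*(-17 + T)/(8*t))
D/X(-11, x(0, 3)) + 190/(-97) = 316/(((3/8)*(-17 + (-10 + 3 - 4*0)/(2 + 0) - 2*(-11)²)/(-11))) + 190/(-97) = 316/(((3/8)*(-1/11)*(-17 + (-10 + 3 + 0)/2 - 2*121))) + 190*(-1/97) = 316/(((3/8)*(-1/11)*(-17 + (½)*(-7) - 242))) - 190/97 = 316/(((3/8)*(-1/11)*(-17 - 7/2 - 242))) - 190/97 = 316/(((3/8)*(-1/11)*(-525/2))) - 190/97 = 316/(1575/176) - 190/97 = 316*(176/1575) - 190/97 = 55616/1575 - 190/97 = 5095502/152775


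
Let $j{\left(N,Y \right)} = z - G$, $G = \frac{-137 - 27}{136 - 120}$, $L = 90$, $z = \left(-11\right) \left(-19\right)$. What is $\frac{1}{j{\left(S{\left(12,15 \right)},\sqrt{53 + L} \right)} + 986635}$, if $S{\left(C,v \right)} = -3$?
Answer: $\frac{4}{3947417} \approx 1.0133 \cdot 10^{-6}$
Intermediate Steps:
$z = 209$
$G = - \frac{41}{4}$ ($G = - \frac{164}{16} = \left(-164\right) \frac{1}{16} = - \frac{41}{4} \approx -10.25$)
$j{\left(N,Y \right)} = \frac{877}{4}$ ($j{\left(N,Y \right)} = 209 - - \frac{41}{4} = 209 + \frac{41}{4} = \frac{877}{4}$)
$\frac{1}{j{\left(S{\left(12,15 \right)},\sqrt{53 + L} \right)} + 986635} = \frac{1}{\frac{877}{4} + 986635} = \frac{1}{\frac{3947417}{4}} = \frac{4}{3947417}$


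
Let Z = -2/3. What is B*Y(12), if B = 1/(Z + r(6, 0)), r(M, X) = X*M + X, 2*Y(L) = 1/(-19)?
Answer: 3/76 ≈ 0.039474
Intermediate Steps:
Y(L) = -1/38 (Y(L) = (½)/(-19) = (½)*(-1/19) = -1/38)
Z = -⅔ (Z = -2*⅓ = -⅔ ≈ -0.66667)
r(M, X) = X + M*X (r(M, X) = M*X + X = X + M*X)
B = -3/2 (B = 1/(-⅔ + 0*(1 + 6)) = 1/(-⅔ + 0*7) = 1/(-⅔ + 0) = 1/(-⅔) = -3/2 ≈ -1.5000)
B*Y(12) = -3/2*(-1/38) = 3/76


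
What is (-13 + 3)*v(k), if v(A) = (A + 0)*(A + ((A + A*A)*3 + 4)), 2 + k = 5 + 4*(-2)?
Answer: 2950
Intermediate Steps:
k = -5 (k = -2 + (5 + 4*(-2)) = -2 + (5 - 8) = -2 - 3 = -5)
v(A) = A*(4 + 3*A² + 4*A) (v(A) = A*(A + ((A + A²)*3 + 4)) = A*(A + ((3*A + 3*A²) + 4)) = A*(A + (4 + 3*A + 3*A²)) = A*(4 + 3*A² + 4*A))
(-13 + 3)*v(k) = (-13 + 3)*(-5*(4 + 3*(-5)² + 4*(-5))) = -(-50)*(4 + 3*25 - 20) = -(-50)*(4 + 75 - 20) = -(-50)*59 = -10*(-295) = 2950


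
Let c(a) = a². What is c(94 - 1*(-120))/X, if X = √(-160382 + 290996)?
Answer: 22898*√130614/65307 ≈ 126.72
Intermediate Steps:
X = √130614 ≈ 361.41
c(94 - 1*(-120))/X = (94 - 1*(-120))²/(√130614) = (94 + 120)²*(√130614/130614) = 214²*(√130614/130614) = 45796*(√130614/130614) = 22898*√130614/65307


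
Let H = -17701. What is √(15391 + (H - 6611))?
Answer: I*√8921 ≈ 94.451*I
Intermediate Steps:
√(15391 + (H - 6611)) = √(15391 + (-17701 - 6611)) = √(15391 - 24312) = √(-8921) = I*√8921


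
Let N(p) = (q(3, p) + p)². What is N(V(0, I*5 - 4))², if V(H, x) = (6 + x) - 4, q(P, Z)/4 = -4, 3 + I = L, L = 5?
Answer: 4096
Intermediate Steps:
I = 2 (I = -3 + 5 = 2)
q(P, Z) = -16 (q(P, Z) = 4*(-4) = -16)
V(H, x) = 2 + x
N(p) = (-16 + p)²
N(V(0, I*5 - 4))² = ((-16 + (2 + (2*5 - 4)))²)² = ((-16 + (2 + (10 - 4)))²)² = ((-16 + (2 + 6))²)² = ((-16 + 8)²)² = ((-8)²)² = 64² = 4096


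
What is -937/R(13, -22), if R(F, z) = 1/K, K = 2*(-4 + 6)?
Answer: -3748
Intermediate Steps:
K = 4 (K = 2*2 = 4)
R(F, z) = 1/4
-937/R(13, -22) = -937/1/4 = -937*4 = -3748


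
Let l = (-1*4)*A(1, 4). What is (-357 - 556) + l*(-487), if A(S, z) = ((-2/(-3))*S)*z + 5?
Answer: 42065/3 ≈ 14022.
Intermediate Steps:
A(S, z) = 5 + 2*S*z/3 (A(S, z) = ((-2*(-⅓))*S)*z + 5 = (2*S/3)*z + 5 = 2*S*z/3 + 5 = 5 + 2*S*z/3)
l = -92/3 (l = (-1*4)*(5 + (⅔)*1*4) = -4*(5 + 8/3) = -4*23/3 = -92/3 ≈ -30.667)
(-357 - 556) + l*(-487) = (-357 - 556) - 92/3*(-487) = -913 + 44804/3 = 42065/3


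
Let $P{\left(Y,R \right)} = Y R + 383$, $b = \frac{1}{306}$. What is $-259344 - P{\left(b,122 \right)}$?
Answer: $- \frac{39738292}{153} \approx -2.5973 \cdot 10^{5}$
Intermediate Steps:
$b = \frac{1}{306} \approx 0.003268$
$P{\left(Y,R \right)} = 383 + R Y$ ($P{\left(Y,R \right)} = R Y + 383 = 383 + R Y$)
$-259344 - P{\left(b,122 \right)} = -259344 - \left(383 + 122 \cdot \frac{1}{306}\right) = -259344 - \left(383 + \frac{61}{153}\right) = -259344 - \frac{58660}{153} = - \frac{39738292}{153}$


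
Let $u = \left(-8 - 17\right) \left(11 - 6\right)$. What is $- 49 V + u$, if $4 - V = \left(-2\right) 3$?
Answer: $-615$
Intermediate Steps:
$V = 10$ ($V = 4 - \left(-2\right) 3 = 4 - -6 = 4 + 6 = 10$)
$u = -125$ ($u = \left(-25\right) 5 = -125$)
$- 49 V + u = \left(-49\right) 10 - 125 = -490 - 125 = -615$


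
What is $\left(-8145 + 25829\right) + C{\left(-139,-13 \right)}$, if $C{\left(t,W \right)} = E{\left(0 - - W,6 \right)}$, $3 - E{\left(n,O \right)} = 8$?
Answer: $17679$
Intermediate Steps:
$E{\left(n,O \right)} = -5$ ($E{\left(n,O \right)} = 3 - 8 = -5$)
$C{\left(t,W \right)} = -5$
$\left(-8145 + 25829\right) + C{\left(-139,-13 \right)} = \left(-8145 + 25829\right) - 5 = 17684 - 5 = 17679$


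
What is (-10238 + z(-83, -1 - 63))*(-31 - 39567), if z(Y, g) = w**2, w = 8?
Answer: 402870052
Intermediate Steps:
z(Y, g) = 64 (z(Y, g) = 8**2 = 64)
(-10238 + z(-83, -1 - 63))*(-31 - 39567) = (-10238 + 64)*(-31 - 39567) = -10174*(-39598) = 402870052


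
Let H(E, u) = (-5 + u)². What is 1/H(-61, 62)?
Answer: 1/3249 ≈ 0.00030779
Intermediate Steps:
1/H(-61, 62) = 1/((-5 + 62)²) = 1/(57²) = 1/3249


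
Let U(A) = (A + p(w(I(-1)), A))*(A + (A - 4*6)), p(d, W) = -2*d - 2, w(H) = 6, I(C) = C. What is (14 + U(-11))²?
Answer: 1354896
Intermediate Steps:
p(d, W) = -2 - 2*d
U(A) = (-24 + 2*A)*(-14 + A) (U(A) = (A + (-2 - 2*6))*(A + (A - 4*6)) = (A + (-2 - 12))*(A + (A - 24)) = (A - 14)*(A + (-24 + A)) = (-14 + A)*(-24 + 2*A) = (-24 + 2*A)*(-14 + A))
(14 + U(-11))² = (14 + (336 - 52*(-11) + 2*(-11)²))² = (14 + (336 + 572 + 2*121))² = (14 + (336 + 572 + 242))² = (14 + 1150)² = 1164² = 1354896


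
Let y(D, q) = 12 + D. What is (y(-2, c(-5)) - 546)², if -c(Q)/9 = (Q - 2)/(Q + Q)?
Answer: 287296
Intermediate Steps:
c(Q) = -9*(-2 + Q)/(2*Q) (c(Q) = -9*(Q - 2)/(Q + Q) = -9*(-2 + Q)/(2*Q))
(y(-2, c(-5)) - 546)² = ((12 - 2) - 546)² = (10 - 546)² = (-536)² = 287296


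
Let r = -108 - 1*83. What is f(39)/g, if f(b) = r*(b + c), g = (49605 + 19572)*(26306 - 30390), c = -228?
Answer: -12033/94172956 ≈ -0.00012778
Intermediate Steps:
r = -191 (r = -108 - 83 = -191)
g = -282518868 (g = 69177*(-4084) = -282518868)
f(b) = 43548 - 191*b (f(b) = -191*(b - 228) = -191*(-228 + b) = 43548 - 191*b)
f(39)/g = (43548 - 191*39)/(-282518868) = (43548 - 7449)*(-1/282518868) = 36099*(-1/282518868) = -12033/94172956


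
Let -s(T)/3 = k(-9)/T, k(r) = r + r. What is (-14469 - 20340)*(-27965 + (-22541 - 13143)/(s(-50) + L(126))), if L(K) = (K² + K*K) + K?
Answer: 258594248553385/265641 ≈ 9.7347e+8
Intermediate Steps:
k(r) = 2*r
s(T) = 54/T (s(T) = -3*2*(-9)/T = -(-54)/T = 54/T)
L(K) = K + 2*K² (L(K) = (K² + K²) + K = 2*K² + K = K + 2*K²)
(-14469 - 20340)*(-27965 + (-22541 - 13143)/(s(-50) + L(126))) = (-14469 - 20340)*(-27965 + (-22541 - 13143)/(54/(-50) + 126*(1 + 2*126))) = -34809*(-27965 - 35684/(54*(-1/50) + 126*(1 + 252))) = -34809*(-27965 - 35684/(-27/25 + 126*253)) = -34809*(-27965 - 35684/(-27/25 + 31878)) = -34809*(-27965 - 35684/796923/25) = -34809*(-27965 - 35684*25/796923) = -34809*(-27965 - 892100/796923) = -34809*(-22286843795/796923) = 258594248553385/265641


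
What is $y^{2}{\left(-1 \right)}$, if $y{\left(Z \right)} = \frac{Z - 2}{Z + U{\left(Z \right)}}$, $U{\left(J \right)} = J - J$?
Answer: $9$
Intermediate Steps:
$U{\left(J \right)} = 0$
$y{\left(Z \right)} = \frac{-2 + Z}{Z}$ ($y{\left(Z \right)} = \frac{Z - 2}{Z + 0} = \frac{-2 + Z}{Z}$)
$y^{2}{\left(-1 \right)} = \left(\frac{-2 - 1}{-1}\right)^{2} = \left(\left(-1\right) \left(-3\right)\right)^{2} = 3^{2} = 9$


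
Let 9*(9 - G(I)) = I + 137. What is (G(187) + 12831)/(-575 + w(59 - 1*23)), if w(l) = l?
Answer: -1164/49 ≈ -23.755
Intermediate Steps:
G(I) = -56/9 - I/9 (G(I) = 9 - (I + 137)/9 = 9 - (137 + I)/9 = 9 + (-137/9 - I/9) = -56/9 - I/9)
(G(187) + 12831)/(-575 + w(59 - 1*23)) = ((-56/9 - 1/9*187) + 12831)/(-575 + (59 - 1*23)) = ((-56/9 - 187/9) + 12831)/(-575 + (59 - 23)) = (-27 + 12831)/(-575 + 36) = 12804/(-539) = 12804*(-1/539) = -1164/49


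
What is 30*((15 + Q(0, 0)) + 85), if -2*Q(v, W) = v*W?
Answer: 3000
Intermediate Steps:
Q(v, W) = -W*v/2 (Q(v, W) = -v*W/2 = -W*v/2)
30*((15 + Q(0, 0)) + 85) = 30*((15 - ½*0*0) + 85) = 30*((15 + 0) + 85) = 30*(15 + 85) = 30*100 = 3000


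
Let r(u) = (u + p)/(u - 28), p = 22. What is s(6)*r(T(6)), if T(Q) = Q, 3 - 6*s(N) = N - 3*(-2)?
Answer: 21/11 ≈ 1.9091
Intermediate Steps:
s(N) = -½ - N/6 (s(N) = ½ - (N - 3*(-2))/6 = ½ - (N + 6)/6 = ½ - (6 + N)/6 = ½ + (-1 - N/6) = -½ - N/6)
r(u) = (22 + u)/(-28 + u) (r(u) = (u + 22)/(u - 28) = (22 + u)/(-28 + u))
s(6)*r(T(6)) = (-½ - ⅙*6)*((22 + 6)/(-28 + 6)) = (-½ - 1)*(28/(-22)) = -(-3)*28/44 = -3/2*(-14/11) = 21/11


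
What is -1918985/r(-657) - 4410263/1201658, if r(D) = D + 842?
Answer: -461355915157/44461346 ≈ -10377.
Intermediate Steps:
r(D) = 842 + D
-1918985/r(-657) - 4410263/1201658 = -1918985/(842 - 657) - 4410263/1201658 = -1918985/185 - 4410263*1/1201658 = -1918985*1/185 - 4410263/1201658 = -383797/37 - 4410263/1201658 = -461355915157/44461346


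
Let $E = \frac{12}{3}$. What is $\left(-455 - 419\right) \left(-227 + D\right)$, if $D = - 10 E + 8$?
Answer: $226366$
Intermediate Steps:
$E = 4$ ($E = 12 \cdot \frac{1}{3} = 4$)
$D = -32$ ($D = \left(-10\right) 4 + 8 = -40 + 8 = -32$)
$\left(-455 - 419\right) \left(-227 + D\right) = \left(-455 - 419\right) \left(-227 - 32\right) = \left(-874\right) \left(-259\right) = 226366$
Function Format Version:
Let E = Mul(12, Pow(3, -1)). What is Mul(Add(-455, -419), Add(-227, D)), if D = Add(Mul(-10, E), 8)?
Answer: 226366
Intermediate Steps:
E = 4 (E = Mul(12, Rational(1, 3)) = 4)
D = -32 (D = Add(Mul(-10, 4), 8) = Add(-40, 8) = -32)
Mul(Add(-455, -419), Add(-227, D)) = Mul(Add(-455, -419), Add(-227, -32)) = Mul(-874, -259) = 226366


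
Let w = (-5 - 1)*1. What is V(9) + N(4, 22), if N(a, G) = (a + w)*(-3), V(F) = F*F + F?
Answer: 96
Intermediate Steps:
w = -6 (w = -6*1 = -6)
V(F) = F + F² (V(F) = F² + F = F + F²)
N(a, G) = 18 - 3*a (N(a, G) = (a - 6)*(-3) = (-6 + a)*(-3) = 18 - 3*a)
V(9) + N(4, 22) = 9*(1 + 9) + (18 - 3*4) = 9*10 + (18 - 12) = 90 + 6 = 96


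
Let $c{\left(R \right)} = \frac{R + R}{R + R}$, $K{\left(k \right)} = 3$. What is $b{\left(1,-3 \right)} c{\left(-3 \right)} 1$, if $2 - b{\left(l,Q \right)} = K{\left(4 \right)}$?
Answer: $-1$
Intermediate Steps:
$b{\left(l,Q \right)} = -1$ ($b{\left(l,Q \right)} = 2 - 3 = -1$)
$c{\left(R \right)} = 1$ ($c{\left(R \right)} = \frac{2 R}{2 R} = 2 R \frac{1}{2 R} = 1$)
$b{\left(1,-3 \right)} c{\left(-3 \right)} 1 = \left(-1\right) 1 \cdot 1 = \left(-1\right) 1 = -1$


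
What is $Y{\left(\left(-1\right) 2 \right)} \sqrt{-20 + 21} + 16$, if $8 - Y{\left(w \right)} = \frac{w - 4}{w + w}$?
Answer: $\frac{45}{2} \approx 22.5$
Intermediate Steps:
$Y{\left(w \right)} = 8 - \frac{-4 + w}{2 w}$ ($Y{\left(w \right)} = 8 - \frac{w - 4}{w + w} = 8 - \frac{-4 + w}{2 w}$)
$Y{\left(\left(-1\right) 2 \right)} \sqrt{-20 + 21} + 16 = \left(\frac{15}{2} + \frac{2}{\left(-1\right) 2}\right) \sqrt{-20 + 21} + 16 = \left(\frac{15}{2} + \frac{2}{-2}\right) \sqrt{1} + 16 = \left(\frac{15}{2} + 2 \left(- \frac{1}{2}\right)\right) 1 + 16 = \left(\frac{15}{2} - 1\right) 1 + 16 = \frac{13}{2} \cdot 1 + 16 = \frac{13}{2} + 16 = \frac{45}{2}$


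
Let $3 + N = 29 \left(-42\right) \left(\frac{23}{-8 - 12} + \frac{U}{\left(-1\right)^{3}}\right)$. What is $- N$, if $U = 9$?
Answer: $- \frac{123597}{10} \approx -12360.0$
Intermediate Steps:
$N = \frac{123597}{10}$ ($N = -3 + 29 \left(-42\right) \left(\frac{23}{-8 - 12} + \frac{9}{\left(-1\right)^{3}}\right) = -3 - 1218 \left(\frac{23}{-8 - 12} + \frac{9}{-1}\right) = -3 - 1218 \left(\frac{23}{-20} + 9 \left(-1\right)\right) = -3 - 1218 \left(23 \left(- \frac{1}{20}\right) - 9\right) = -3 - 1218 \left(- \frac{23}{20} - 9\right) = -3 - - \frac{123627}{10} = -3 + \frac{123627}{10} = \frac{123597}{10} \approx 12360.0$)
$- N = \left(-1\right) \frac{123597}{10} = - \frac{123597}{10}$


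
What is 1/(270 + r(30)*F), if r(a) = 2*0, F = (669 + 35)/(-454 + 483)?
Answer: 1/270 ≈ 0.0037037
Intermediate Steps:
F = 704/29 ≈ 24.276
r(a) = 0
1/(270 + r(30)*F) = 1/(270 + 0*(704/29)) = 1/(270 + 0) = 1/270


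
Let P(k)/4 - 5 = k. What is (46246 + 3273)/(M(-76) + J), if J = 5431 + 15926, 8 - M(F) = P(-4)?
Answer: 49519/21361 ≈ 2.3182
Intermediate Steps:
P(k) = 20 + 4*k
M(F) = 4 (M(F) = 8 - (20 + 4*(-4)) = 8 - (20 - 16) = 8 - 1*4 = 8 - 4 = 4)
J = 21357
(46246 + 3273)/(M(-76) + J) = (46246 + 3273)/(4 + 21357) = 49519/21361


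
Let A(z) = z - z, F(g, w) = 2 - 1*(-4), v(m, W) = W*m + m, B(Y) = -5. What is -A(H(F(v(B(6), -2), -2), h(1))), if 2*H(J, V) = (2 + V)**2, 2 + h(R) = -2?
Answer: 0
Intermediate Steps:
h(R) = -4 (h(R) = -2 - 2 = -4)
v(m, W) = m + W*m
F(g, w) = 6 (F(g, w) = 2 + 4 = 6)
H(J, V) = (2 + V)**2/2
A(z) = 0
-A(H(F(v(B(6), -2), -2), h(1))) = -1*0 = 0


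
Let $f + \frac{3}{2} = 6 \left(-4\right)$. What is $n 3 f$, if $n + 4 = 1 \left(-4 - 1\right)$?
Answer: $\frac{1377}{2} \approx 688.5$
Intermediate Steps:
$f = - \frac{51}{2}$ ($f = - \frac{3}{2} + 6 \left(-4\right) = - \frac{3}{2} - 24 = - \frac{51}{2} \approx -25.5$)
$n = -9$ ($n = -4 + 1 \left(-4 - 1\right) = -4 + 1 \left(-5\right) = -4 - 5 = -9$)
$n 3 f = \left(-9\right) 3 \left(- \frac{51}{2}\right) = \left(-27\right) \left(- \frac{51}{2}\right) = \frac{1377}{2}$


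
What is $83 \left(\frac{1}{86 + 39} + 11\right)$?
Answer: $\frac{114208}{125} \approx 913.66$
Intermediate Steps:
$83 \left(\frac{1}{86 + 39} + 11\right) = 83 \left(\frac{1}{125} + 11\right) = 83 \cdot \frac{1376}{125} = \frac{114208}{125}$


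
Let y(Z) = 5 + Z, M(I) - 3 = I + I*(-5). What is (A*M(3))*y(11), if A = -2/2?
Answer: 144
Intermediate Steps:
M(I) = 3 - 4*I (M(I) = 3 + (I + I*(-5)) = 3 + (I - 5*I) = 3 - 4*I)
A = -1 (A = (1/2)*(-2) = -1)
(A*M(3))*y(11) = (-(3 - 4*3))*(5 + 11) = -(3 - 12)*16 = -1*(-9)*16 = 9*16 = 144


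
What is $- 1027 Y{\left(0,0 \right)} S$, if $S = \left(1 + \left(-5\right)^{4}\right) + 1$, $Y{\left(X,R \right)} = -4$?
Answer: $2575716$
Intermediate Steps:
$S = 627$ ($S = \left(1 + 625\right) + 1 = 626 + 1 = 627$)
$- 1027 Y{\left(0,0 \right)} S = \left(-1027\right) \left(-4\right) 627 = 4108 \cdot 627 = 2575716$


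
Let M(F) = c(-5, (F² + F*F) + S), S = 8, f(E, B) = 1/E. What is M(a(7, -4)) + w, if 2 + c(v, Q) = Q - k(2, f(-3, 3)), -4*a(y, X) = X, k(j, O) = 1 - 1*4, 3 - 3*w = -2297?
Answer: 2333/3 ≈ 777.67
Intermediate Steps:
w = 2300/3 (w = 1 - ⅓*(-2297) = 1 + 2297/3 = 2300/3 ≈ 766.67)
k(j, O) = -3 (k(j, O) = 1 - 4 = -3)
a(y, X) = -X/4
c(v, Q) = 1 + Q (c(v, Q) = -2 + (Q - 1*(-3)) = -2 + (Q + 3) = -2 + (3 + Q) = 1 + Q)
M(F) = 9 + 2*F² (M(F) = 1 + ((F² + F*F) + 8) = 1 + ((F² + F²) + 8) = 1 + (2*F² + 8) = 1 + (8 + 2*F²) = 9 + 2*F²)
M(a(7, -4)) + w = (9 + 2*(-¼*(-4))²) + 2300/3 = (9 + 2*1²) + 2300/3 = (9 + 2*1) + 2300/3 = (9 + 2) + 2300/3 = 11 + 2300/3 = 2333/3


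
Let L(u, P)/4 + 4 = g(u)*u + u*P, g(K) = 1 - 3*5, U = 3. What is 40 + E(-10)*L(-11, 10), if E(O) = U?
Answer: 520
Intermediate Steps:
E(O) = 3
g(K) = -14 (g(K) = 1 - 15 = -14)
L(u, P) = -16 - 56*u + 4*P*u (L(u, P) = -16 + 4*(-14*u + u*P) = -16 + 4*(-14*u + P*u) = -16 + (-56*u + 4*P*u) = -16 - 56*u + 4*P*u)
40 + E(-10)*L(-11, 10) = 40 + 3*(-16 - 56*(-11) + 4*10*(-11)) = 40 + 3*(-16 + 616 - 440) = 40 + 3*160 = 40 + 480 = 520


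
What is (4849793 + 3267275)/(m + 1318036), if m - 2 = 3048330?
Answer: 2029267/1091592 ≈ 1.8590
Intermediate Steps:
m = 3048332 (m = 2 + 3048330 = 3048332)
(4849793 + 3267275)/(m + 1318036) = (4849793 + 3267275)/(3048332 + 1318036) = 8117068/4366368 = 8117068*(1/4366368) = 2029267/1091592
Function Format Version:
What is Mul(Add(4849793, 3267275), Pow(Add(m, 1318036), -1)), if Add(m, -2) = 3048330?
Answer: Rational(2029267, 1091592) ≈ 1.8590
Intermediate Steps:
m = 3048332 (m = Add(2, 3048330) = 3048332)
Mul(Add(4849793, 3267275), Pow(Add(m, 1318036), -1)) = Mul(Add(4849793, 3267275), Pow(Add(3048332, 1318036), -1)) = Mul(8117068, Pow(4366368, -1)) = Mul(8117068, Rational(1, 4366368)) = Rational(2029267, 1091592)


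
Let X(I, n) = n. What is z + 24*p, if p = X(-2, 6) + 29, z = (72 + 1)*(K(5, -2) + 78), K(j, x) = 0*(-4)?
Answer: 6534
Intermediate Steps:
K(j, x) = 0
z = 5694 (z = (72 + 1)*(0 + 78) = 73*78 = 5694)
p = 35 (p = 6 + 29 = 35)
z + 24*p = 5694 + 24*35 = 5694 + 840 = 6534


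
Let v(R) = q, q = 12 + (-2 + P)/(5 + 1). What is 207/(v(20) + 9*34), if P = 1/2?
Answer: 828/1271 ≈ 0.65146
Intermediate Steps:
P = 1/2 ≈ 0.50000
q = 47/4 (q = 12 + (-2 + 1/2)/(5 + 1) = 12 - 3/2/6 = 12 - 3/2*1/6 = 12 - 1/4 = 47/4 ≈ 11.750)
v(R) = 47/4
207/(v(20) + 9*34) = 207/(47/4 + 9*34) = 207/(47/4 + 306) = 207/(1271/4) = 207*(4/1271) = 828/1271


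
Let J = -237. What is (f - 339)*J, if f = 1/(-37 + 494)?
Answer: 36716514/457 ≈ 80343.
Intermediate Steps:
f = 1/457 ≈ 0.0021882
(f - 339)*J = (1/457 - 339)*(-237) = -154922/457*(-237) = 36716514/457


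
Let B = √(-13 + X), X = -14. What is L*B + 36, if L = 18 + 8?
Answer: 36 + 78*I*√3 ≈ 36.0 + 135.1*I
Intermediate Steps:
L = 26
B = 3*I*√3 (B = √(-13 - 14) = √(-27) = 3*I*√3 ≈ 5.1962*I)
L*B + 36 = 26*(3*I*√3) + 36 = 78*I*√3 + 36 = 36 + 78*I*√3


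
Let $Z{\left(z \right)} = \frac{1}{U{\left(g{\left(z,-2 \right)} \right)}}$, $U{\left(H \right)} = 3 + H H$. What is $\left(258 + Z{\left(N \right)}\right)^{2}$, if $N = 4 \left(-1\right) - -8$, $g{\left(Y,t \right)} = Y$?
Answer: $\frac{24039409}{361} \approx 66591.0$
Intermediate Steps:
$U{\left(H \right)} = 3 + H^{2}$
$N = 4$ ($N = -4 + 8 = 4$)
$Z{\left(z \right)} = \frac{1}{3 + z^{2}}$
$\left(258 + Z{\left(N \right)}\right)^{2} = \left(258 + \frac{1}{3 + 4^{2}}\right)^{2} = \left(258 + \frac{1}{3 + 16}\right)^{2} = \left(258 + \frac{1}{19}\right)^{2} = \left(\frac{4903}{19}\right)^{2} = \frac{24039409}{361}$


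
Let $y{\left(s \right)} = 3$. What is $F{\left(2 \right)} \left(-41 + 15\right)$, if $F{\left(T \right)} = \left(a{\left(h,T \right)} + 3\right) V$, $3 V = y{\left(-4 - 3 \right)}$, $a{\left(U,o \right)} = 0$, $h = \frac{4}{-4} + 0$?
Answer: $-78$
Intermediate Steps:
$h = -1$ ($h = 4 \left(- \frac{1}{4}\right) + 0 = -1 + 0 = -1$)
$V = 1$ ($V = \frac{1}{3} \cdot 3 = 1$)
$F{\left(T \right)} = 3$ ($F{\left(T \right)} = \left(0 + 3\right) 1 = 3 \cdot 1 = 3$)
$F{\left(2 \right)} \left(-41 + 15\right) = 3 \left(-41 + 15\right) = 3 \left(-26\right) = -78$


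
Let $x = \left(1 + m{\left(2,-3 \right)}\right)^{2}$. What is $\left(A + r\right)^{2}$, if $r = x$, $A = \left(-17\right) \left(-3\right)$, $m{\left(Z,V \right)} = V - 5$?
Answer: $10000$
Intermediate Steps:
$m{\left(Z,V \right)} = -5 + V$ ($m{\left(Z,V \right)} = V - 5 = -5 + V$)
$A = 51$
$x = 49$ ($x = \left(1 - 8\right)^{2} = \left(-7\right)^{2} = 49$)
$r = 49$
$\left(A + r\right)^{2} = \left(51 + 49\right)^{2} = 100^{2} = 10000$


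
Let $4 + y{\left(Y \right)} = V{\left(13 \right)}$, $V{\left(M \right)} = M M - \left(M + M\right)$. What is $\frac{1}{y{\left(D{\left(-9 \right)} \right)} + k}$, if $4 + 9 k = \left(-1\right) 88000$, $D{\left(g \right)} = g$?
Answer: $- \frac{9}{86753} \approx -0.00010374$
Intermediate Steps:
$V{\left(M \right)} = M^{2} - 2 M$
$y{\left(Y \right)} = 139$ ($y{\left(Y \right)} = -4 + 13 \left(-2 + 13\right) = -4 + 13 \cdot 11 = -4 + 143 = 139$)
$k = - \frac{88004}{9}$ ($k = - \frac{4}{9} + \frac{\left(-1\right) 88000}{9} = - \frac{4}{9} + \frac{1}{9} \left(-88000\right) = - \frac{4}{9} - \frac{88000}{9} = - \frac{88004}{9} \approx -9778.2$)
$\frac{1}{y{\left(D{\left(-9 \right)} \right)} + k} = \frac{1}{139 - \frac{88004}{9}} = \frac{1}{- \frac{86753}{9}} = - \frac{9}{86753}$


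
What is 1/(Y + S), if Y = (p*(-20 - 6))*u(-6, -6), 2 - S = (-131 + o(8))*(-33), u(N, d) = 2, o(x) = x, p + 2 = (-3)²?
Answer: -1/4421 ≈ -0.00022619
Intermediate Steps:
p = 7 (p = -2 + (-3)² = -2 + 9 = 7)
S = -4057 (S = 2 - (-131 + 8)*(-33) = 2 - (-123)*(-33) = 2 - 1*4059 = 2 - 4059 = -4057)
Y = -364 (Y = (7*(-20 - 6))*2 = (7*(-26))*2 = -182*2 = -364)
1/(Y + S) = 1/(-364 - 4057) = 1/(-4421) = -1/4421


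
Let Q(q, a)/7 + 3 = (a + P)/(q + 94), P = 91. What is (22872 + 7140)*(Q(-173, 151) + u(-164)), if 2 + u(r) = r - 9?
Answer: -515546136/79 ≈ -6.5259e+6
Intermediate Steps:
Q(q, a) = -21 + 7*(91 + a)/(94 + q) (Q(q, a) = -21 + 7*((a + 91)/(q + 94)) = -21 + 7*((91 + a)/(94 + q)) = -21 + 7*(91 + a)/(94 + q))
u(r) = -11 + r (u(r) = -2 + (r - 9) = -2 + (-9 + r) = -11 + r)
(22872 + 7140)*(Q(-173, 151) + u(-164)) = (22872 + 7140)*(7*(-191 + 151 - 3*(-173))/(94 - 173) + (-11 - 164)) = 30012*(7*(-191 + 151 + 519)/(-79) - 175) = 30012*(7*(-1/79)*479 - 175) = 30012*(-3353/79 - 175) = 30012*(-17178/79) = -515546136/79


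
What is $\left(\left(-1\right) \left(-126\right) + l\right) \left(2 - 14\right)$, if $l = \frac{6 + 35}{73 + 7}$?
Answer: $- \frac{30363}{20} \approx -1518.2$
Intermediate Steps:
$l = \frac{41}{80} \approx 0.5125$
$\left(\left(-1\right) \left(-126\right) + l\right) \left(2 - 14\right) = \left(\left(-1\right) \left(-126\right) + \frac{41}{80}\right) \left(2 - 14\right) = \left(126 + \frac{41}{80}\right) \left(-12\right) = \frac{10121}{80} \left(-12\right) = - \frac{30363}{20}$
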